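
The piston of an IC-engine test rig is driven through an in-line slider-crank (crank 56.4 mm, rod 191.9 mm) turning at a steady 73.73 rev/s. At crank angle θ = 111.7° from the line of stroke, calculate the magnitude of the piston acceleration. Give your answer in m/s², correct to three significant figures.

7120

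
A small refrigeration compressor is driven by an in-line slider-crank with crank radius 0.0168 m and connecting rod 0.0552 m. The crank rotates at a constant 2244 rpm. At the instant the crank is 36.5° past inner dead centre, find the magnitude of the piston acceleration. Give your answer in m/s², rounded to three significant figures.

ω = 2π·2244/60 = 235 rad/s
x(θ) = r cosθ + √(L² − r² sin²θ); with ω constant, a = ω²·d²x/dθ².
d²x/dθ² = −r cosθ − r²(cos2θ)/√u − r⁴ sin²2θ/(4u^{3/2}),  u = L² − r² sin²θ = 0.00294718 m².
Substituting r = 0.0168 m, L = 0.0552 m, θ = 36.5°: d²x/dθ² = -0.015139 m.
a = ω²·d²x/dθ² = (235)²·(-0.015139) = -835.97 m/s²;  |a| = 835.97 m/s².

836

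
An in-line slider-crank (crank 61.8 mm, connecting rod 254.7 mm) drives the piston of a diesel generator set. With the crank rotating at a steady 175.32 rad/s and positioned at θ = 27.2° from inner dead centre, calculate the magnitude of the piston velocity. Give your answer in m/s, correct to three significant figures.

ω = 175.3 rad/s
For an in-line slider-crank, x = r cosθ + √(L² − r² sin²θ), so v = −rω sinθ·[1 + r cosθ/√(L² − r² sin²θ)].
With r = 0.0618 m, L = 0.2547 m, θ = 27.2°: √(L² − r² sin²θ) = 0.25313 m.
v = −0.0618·175.3·0.45710·[1 + 0.0618·0.88942/0.25313] = -6.028 m/s.
|v| = 6.028 m/s.

6.03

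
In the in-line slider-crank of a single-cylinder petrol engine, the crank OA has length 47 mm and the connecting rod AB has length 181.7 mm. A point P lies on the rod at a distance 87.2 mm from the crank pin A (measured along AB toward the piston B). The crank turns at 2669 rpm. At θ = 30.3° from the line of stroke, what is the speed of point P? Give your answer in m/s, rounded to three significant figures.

9.42

ω = 279.5 rad/s.  Crank-pin speed |V_A| = rω = 13.136 m/s, perpendicular to OA.
Rod angle: sinφ = −(r/L) sinθ ⇒ φ = -7.499°; ω_rod = −rω cosθ/√(L²−r²sin²θ) = -62.959 rad/s.
V_P = V_A + ω_rod × AP, with AP = 0.0872 m along the rod.
Components: V_Px = −rω sinθ − a·ω_rod·sinφ = -7.3441 m/s;  V_Py = rω cosθ + a·ω_rod·cosφ = +5.8988 m/s.
|V_P| = √(V_Px² + V_Py²) = 9.4198 m/s.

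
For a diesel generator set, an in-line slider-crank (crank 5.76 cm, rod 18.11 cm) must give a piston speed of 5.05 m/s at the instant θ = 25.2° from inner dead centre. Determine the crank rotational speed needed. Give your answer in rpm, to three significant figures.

For an in-line slider-crank, |v_piston| = rω|sinθ|·[1 + r cosθ/√(L² − r² sin²θ)].
With r = 0.0576 m, L = 0.1811 m, θ = 25.2°: the bracketed kinematic factor |dx/dθ| = 0.031648 m.
ω = v/|dx/dθ| = 5.05/0.031648 = 159.57 rad/s.
N = 60ω/(2π) = 1523.7 rpm.

1520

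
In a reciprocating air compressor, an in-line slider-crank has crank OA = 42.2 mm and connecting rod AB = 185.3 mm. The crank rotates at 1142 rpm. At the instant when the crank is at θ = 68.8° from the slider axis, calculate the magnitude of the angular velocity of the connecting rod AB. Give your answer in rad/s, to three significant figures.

10.1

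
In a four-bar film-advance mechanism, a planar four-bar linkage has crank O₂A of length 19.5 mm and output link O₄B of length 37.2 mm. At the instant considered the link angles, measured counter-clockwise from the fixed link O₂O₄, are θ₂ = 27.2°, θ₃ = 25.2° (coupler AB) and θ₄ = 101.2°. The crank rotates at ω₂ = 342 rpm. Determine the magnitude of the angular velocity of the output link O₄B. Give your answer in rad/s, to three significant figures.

0.675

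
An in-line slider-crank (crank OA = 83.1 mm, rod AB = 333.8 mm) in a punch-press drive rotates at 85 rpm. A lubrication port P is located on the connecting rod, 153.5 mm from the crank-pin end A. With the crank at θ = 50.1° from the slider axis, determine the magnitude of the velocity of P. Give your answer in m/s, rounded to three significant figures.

0.662

ω = 8.901 rad/s.  Crank-pin speed |V_A| = rω = 0.73969 m/s, perpendicular to OA.
Rod angle: sinφ = −(r/L) sinθ ⇒ φ = -11.010°; ω_rod = −rω cosθ/√(L²−r²sin²θ) = -1.4481 rad/s.
V_P = V_A + ω_rod × AP, with AP = 0.1535 m along the rod.
Components: V_Px = −rω sinθ − a·ω_rod·sinφ = -0.60992 m/s;  V_Py = rω cosθ + a·ω_rod·cosφ = +0.25628 m/s.
|V_P| = √(V_Px² + V_Py²) = 0.66157 m/s.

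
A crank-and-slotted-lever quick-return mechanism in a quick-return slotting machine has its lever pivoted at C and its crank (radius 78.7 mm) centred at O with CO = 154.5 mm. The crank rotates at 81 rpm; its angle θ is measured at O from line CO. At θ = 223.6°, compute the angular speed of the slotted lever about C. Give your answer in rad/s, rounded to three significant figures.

1.78

ω = 8.482 rad/s (from 81 rpm).
Crank pin A relative to C: A = (d + r cosθ, r sinθ); lever angle φ = atan2(r sinθ, d + r cosθ).
Differentiating tanφ: φ̇ = rω(d cosθ + r)/(d² + r² + 2dr cosθ).
d² + r² + 2dr cosθ = |CA|² = 0.0124533 m²;  d cosθ + r = -0.033185 m.
|ω_lever| = |0.0787·8.482·-0.033185| / 0.0124533 = 1.7789 rad/s.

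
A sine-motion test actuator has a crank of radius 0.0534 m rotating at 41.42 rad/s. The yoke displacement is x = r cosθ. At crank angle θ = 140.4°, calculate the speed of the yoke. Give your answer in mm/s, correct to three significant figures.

ω = 41.42 rad/s
x = r cosθ ⇒ ẋ = −rω sinθ.
|v| = rω|sinθ| = 0.0534·41.42·|sin 140.4°| = 1.4099 m/s = 1409.9 mm/s.

1410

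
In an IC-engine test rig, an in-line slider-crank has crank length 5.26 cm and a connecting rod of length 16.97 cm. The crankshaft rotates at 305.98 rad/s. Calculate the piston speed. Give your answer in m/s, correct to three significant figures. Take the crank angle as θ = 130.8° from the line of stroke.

9.65

ω = 306 rad/s
For an in-line slider-crank, x = r cosθ + √(L² − r² sin²θ), so v = −rω sinθ·[1 + r cosθ/√(L² − r² sin²θ)].
With r = 0.0526 m, L = 0.1697 m, θ = 130.8°: √(L² − r² sin²θ) = 0.16496 m.
v = −0.0526·306·0.75700·[1 + 0.0526·-0.65342/0.16496] = -9.6451 m/s.
|v| = 9.6451 m/s.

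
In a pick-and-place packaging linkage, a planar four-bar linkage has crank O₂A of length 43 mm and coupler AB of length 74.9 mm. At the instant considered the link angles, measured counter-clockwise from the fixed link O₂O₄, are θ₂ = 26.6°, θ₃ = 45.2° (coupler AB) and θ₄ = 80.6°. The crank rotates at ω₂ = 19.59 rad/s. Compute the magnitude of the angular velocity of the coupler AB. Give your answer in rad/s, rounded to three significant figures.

15.7

ω₂ = 19.59 rad/s
Differentiating the loop-closure r₂e^{iθ₂}+r₃e^{iθ₃}=r₁+r₄e^{iθ₄} gives r₂ω₂e^{iθ₂}+r₃ω₃e^{iθ₃}=r₄ω₄e^{iθ₄}.
Eliminating the other unknown: ω₃ = r₂ω₂ sin(θ₄−θ₂) / [r₃ sin(θ₃−θ₄)].
Numerator sine = +0.80902; denominator sine = -0.57928.
Result = 0.043·19.59·(+0.80902) / (0.0749·(-0.57928)) = -15.707 rad/s; magnitude 15.707 rad/s.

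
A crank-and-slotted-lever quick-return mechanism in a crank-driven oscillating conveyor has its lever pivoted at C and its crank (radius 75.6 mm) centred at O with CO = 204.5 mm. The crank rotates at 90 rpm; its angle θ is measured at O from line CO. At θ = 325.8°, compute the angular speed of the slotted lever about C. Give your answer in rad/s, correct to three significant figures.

2.39

ω = 9.425 rad/s (from 90 rpm).
Crank pin A relative to C: A = (d + r cosθ, r sinθ); lever angle φ = atan2(r sinθ, d + r cosθ).
Differentiating tanφ: φ̇ = rω(d cosθ + r)/(d² + r² + 2dr cosθ).
d² + r² + 2dr cosθ = |CA|² = 0.0731093 m²;  d cosθ + r = +0.24474 m.
|ω_lever| = |0.0756·9.425·+0.24474| / 0.0731093 = 2.3852 rad/s.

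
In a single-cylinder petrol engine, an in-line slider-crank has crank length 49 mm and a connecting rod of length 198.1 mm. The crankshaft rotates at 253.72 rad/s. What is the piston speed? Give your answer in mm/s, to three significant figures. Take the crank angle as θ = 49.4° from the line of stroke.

ω = 253.7 rad/s
For an in-line slider-crank, x = r cosθ + √(L² − r² sin²θ), so v = −rω sinθ·[1 + r cosθ/√(L² − r² sin²θ)].
With r = 0.049 m, L = 0.1981 m, θ = 49.4°: √(L² − r² sin²θ) = 0.19458 m.
v = −0.049·253.7·0.75927·[1 + 0.049·0.65077/0.19458] = -10.986 m/s.
|v| = 10.986 m/s = 10986 mm/s.

11000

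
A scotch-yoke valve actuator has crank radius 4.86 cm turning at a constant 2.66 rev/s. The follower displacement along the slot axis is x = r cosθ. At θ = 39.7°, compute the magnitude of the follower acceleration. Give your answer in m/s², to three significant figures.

ω = 16.71 rad/s (from 2.66 rev/s).
x = r cosθ ⇒ ẍ = −rω² cosθ (ω constant).
|a| = rω²|cosθ| = 0.0486·(16.71)²·|cos 39.7°| = 10.445 m/s².

10.4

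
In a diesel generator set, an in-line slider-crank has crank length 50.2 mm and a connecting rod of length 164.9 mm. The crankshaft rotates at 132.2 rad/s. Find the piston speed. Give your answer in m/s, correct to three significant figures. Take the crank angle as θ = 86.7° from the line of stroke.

6.75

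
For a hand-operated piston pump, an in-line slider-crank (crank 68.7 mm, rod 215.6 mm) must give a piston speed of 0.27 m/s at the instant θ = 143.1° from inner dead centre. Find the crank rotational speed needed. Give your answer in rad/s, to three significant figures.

8.84

For an in-line slider-crank, |v_piston| = rω|sinθ|·[1 + r cosθ/√(L² − r² sin²θ)].
With r = 0.0687 m, L = 0.2156 m, θ = 143.1°: the bracketed kinematic factor |dx/dθ| = 0.03054 m.
ω = v/|dx/dθ| = 0.27/0.03054 = 8.8408 rad/s.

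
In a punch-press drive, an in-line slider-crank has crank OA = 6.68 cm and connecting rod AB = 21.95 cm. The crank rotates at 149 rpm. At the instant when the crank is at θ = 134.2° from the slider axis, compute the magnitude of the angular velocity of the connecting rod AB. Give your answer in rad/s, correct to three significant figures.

ω = 15.6 rad/s (converted from 149 rpm).
The rod makes angle φ with the slider axis where L sinφ = r sinθ; differentiating, L cosφ·φ̇ = r ω cosθ.
L cosφ = √(L² − r² sin²θ) = 0.21421 m.
|ω_rod| = r ω |cosθ| / √(L² − r² sin²θ) = 0.0668·15.6·0.69717/0.21421 = 3.3922 rad/s.

3.39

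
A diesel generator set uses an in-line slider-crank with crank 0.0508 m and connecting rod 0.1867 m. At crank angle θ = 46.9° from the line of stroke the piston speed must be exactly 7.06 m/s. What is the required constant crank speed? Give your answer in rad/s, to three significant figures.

For an in-line slider-crank, |v_piston| = rω|sinθ|·[1 + r cosθ/√(L² − r² sin²θ)].
With r = 0.0508 m, L = 0.1867 m, θ = 46.9°: the bracketed kinematic factor |dx/dθ| = 0.044129 m.
ω = v/|dx/dθ| = 7.06/0.044129 = 159.99 rad/s.

160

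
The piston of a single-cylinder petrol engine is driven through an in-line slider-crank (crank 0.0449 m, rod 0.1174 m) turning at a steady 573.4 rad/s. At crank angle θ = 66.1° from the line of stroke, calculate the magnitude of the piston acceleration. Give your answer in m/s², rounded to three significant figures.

2070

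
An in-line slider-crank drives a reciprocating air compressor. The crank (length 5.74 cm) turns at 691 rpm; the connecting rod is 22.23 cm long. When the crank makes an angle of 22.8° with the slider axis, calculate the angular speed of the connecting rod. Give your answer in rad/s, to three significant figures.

17.3

ω = 72.36 rad/s (converted from 691 rpm).
The rod makes angle φ with the slider axis where L sinφ = r sinθ; differentiating, L cosφ·φ̇ = r ω cosθ.
L cosφ = √(L² − r² sin²θ) = 0.22118 m.
|ω_rod| = r ω |cosθ| / √(L² − r² sin²θ) = 0.0574·72.36·0.92186/0.22118 = 17.311 rad/s.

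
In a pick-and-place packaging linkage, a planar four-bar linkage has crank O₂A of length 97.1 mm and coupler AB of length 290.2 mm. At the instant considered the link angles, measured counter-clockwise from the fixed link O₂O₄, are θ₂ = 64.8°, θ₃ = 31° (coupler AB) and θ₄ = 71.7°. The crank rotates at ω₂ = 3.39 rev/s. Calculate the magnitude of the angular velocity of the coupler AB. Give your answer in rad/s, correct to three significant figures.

1.31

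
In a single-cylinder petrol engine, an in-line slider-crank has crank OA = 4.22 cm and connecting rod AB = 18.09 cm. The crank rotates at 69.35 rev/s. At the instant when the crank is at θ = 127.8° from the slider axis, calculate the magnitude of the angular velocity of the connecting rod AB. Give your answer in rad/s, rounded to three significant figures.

ω = 435.7 rad/s (converted from 69.35 rev/s).
The rod makes angle φ with the slider axis where L sinφ = r sinθ; differentiating, L cosφ·φ̇ = r ω cosθ.
L cosφ = √(L² − r² sin²θ) = 0.1778 m.
|ω_rod| = r ω |cosθ| / √(L² − r² sin²θ) = 0.0422·435.7·0.61291/0.1778 = 63.387 rad/s.

63.4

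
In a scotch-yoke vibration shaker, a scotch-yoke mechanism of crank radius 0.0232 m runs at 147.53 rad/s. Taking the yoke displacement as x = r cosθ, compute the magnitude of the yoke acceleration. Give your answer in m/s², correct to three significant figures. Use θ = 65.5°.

209

ω = 147.5 rad/s
x = r cosθ ⇒ ẍ = −rω² cosθ (ω constant).
|a| = rω²|cosθ| = 0.0232·(147.5)²·|cos 65.5°| = 209.4 m/s².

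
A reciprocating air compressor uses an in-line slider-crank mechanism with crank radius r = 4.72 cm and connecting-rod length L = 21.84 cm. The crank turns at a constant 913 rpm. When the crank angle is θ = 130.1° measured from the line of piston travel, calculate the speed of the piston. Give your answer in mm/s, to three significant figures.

2960

ω = 2π·913/60 = 95.61 rad/s
For an in-line slider-crank, x = r cosθ + √(L² − r² sin²θ), so v = −rω sinθ·[1 + r cosθ/√(L² − r² sin²θ)].
With r = 0.0472 m, L = 0.2184 m, θ = 130.1°: √(L² − r² sin²θ) = 0.2154 m.
v = −0.0472·95.61·0.76492·[1 + 0.0472·-0.64412/0.2154] = -2.9647 m/s.
|v| = 2.9647 m/s = 2964.7 mm/s.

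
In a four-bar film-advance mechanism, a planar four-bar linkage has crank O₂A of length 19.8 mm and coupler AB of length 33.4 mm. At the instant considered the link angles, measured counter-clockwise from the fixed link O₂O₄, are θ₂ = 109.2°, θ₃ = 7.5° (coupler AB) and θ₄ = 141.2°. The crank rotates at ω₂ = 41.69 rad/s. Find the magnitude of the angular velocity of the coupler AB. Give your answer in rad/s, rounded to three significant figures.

18.1

ω₂ = 41.69 rad/s
Differentiating the loop-closure r₂e^{iθ₂}+r₃e^{iθ₃}=r₁+r₄e^{iθ₄} gives r₂ω₂e^{iθ₂}+r₃ω₃e^{iθ₃}=r₄ω₄e^{iθ₄}.
Eliminating the other unknown: ω₃ = r₂ω₂ sin(θ₄−θ₂) / [r₃ sin(θ₃−θ₄)].
Numerator sine = +0.52992; denominator sine = -0.72297.
Result = 0.0198·41.69·(+0.52992) / (0.0334·(-0.72297)) = -18.115 rad/s; magnitude 18.115 rad/s.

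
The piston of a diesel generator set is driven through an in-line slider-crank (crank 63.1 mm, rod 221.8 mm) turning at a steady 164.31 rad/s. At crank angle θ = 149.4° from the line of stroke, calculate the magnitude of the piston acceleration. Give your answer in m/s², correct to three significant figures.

ω = 164.3 rad/s
x(θ) = r cosθ + √(L² − r² sin²θ); with ω constant, a = ω²·d²x/dθ².
d²x/dθ² = −r cosθ − r²(cos2θ)/√u − r⁴ sin²2θ/(4u^{3/2}),  u = L² − r² sin²θ = 0.0481635 m².
Substituting r = 0.0631 m, L = 0.2218 m, θ = 149.4°: d²x/dθ² = +0.045285 m.
a = ω²·d²x/dθ² = (164.3)²·(+0.045285) = +1222.6 m/s²;  |a| = 1222.6 m/s².

1220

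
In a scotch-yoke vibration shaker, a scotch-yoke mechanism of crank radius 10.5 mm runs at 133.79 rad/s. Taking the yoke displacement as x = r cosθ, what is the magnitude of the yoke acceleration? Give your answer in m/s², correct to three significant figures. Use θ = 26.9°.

168

ω = 133.8 rad/s
x = r cosθ ⇒ ẍ = −rω² cosθ (ω constant).
|a| = rω²|cosθ| = 0.0105·(133.8)²·|cos 26.9°| = 167.61 m/s².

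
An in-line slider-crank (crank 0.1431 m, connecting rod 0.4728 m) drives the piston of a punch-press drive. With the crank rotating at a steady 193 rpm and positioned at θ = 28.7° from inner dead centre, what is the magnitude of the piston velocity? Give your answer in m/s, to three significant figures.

ω = 2π·193/60 = 20.21 rad/s
For an in-line slider-crank, x = r cosθ + √(L² − r² sin²θ), so v = −rω sinθ·[1 + r cosθ/√(L² − r² sin²θ)].
With r = 0.1431 m, L = 0.4728 m, θ = 28.7°: √(L² − r² sin²θ) = 0.46778 m.
v = −0.1431·20.21·0.48022·[1 + 0.1431·0.87715/0.46778] = -1.7616 m/s.
|v| = 1.7616 m/s.

1.76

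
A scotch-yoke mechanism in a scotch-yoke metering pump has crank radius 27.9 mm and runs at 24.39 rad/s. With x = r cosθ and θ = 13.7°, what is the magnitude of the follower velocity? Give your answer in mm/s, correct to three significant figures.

161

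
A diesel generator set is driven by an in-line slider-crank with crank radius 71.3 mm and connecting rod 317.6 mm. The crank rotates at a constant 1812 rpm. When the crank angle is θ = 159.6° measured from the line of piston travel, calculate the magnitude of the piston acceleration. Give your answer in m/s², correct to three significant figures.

ω = 2π·1812/60 = 189.8 rad/s
x(θ) = r cosθ + √(L² − r² sin²θ); with ω constant, a = ω²·d²x/dθ².
d²x/dθ² = −r cosθ − r²(cos2θ)/√u − r⁴ sin²2θ/(4u^{3/2}),  u = L² − r² sin²θ = 0.100252 m².
Substituting r = 0.0713 m, L = 0.3176 m, θ = 159.6°: d²x/dθ² = +0.054587 m.
a = ω²·d²x/dθ² = (189.8)²·(+0.054587) = +1965.5 m/s²;  |a| = 1965.5 m/s².

1970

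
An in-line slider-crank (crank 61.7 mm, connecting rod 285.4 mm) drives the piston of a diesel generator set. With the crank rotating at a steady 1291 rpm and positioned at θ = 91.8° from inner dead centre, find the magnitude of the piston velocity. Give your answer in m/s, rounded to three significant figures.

ω = 2π·1291/60 = 135.2 rad/s
For an in-line slider-crank, x = r cosθ + √(L² − r² sin²θ), so v = −rω sinθ·[1 + r cosθ/√(L² − r² sin²θ)].
With r = 0.0617 m, L = 0.2854 m, θ = 91.8°: √(L² − r² sin²θ) = 0.27866 m.
v = −0.0617·135.2·0.99951·[1 + 0.0617·-0.03141/0.27866] = -8.2793 m/s.
|v| = 8.2793 m/s.

8.28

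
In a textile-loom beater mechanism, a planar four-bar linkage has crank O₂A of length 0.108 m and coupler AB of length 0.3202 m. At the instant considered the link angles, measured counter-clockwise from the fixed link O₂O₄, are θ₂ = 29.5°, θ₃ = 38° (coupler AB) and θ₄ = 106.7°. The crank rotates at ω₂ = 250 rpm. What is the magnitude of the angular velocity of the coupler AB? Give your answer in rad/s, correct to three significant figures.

9.24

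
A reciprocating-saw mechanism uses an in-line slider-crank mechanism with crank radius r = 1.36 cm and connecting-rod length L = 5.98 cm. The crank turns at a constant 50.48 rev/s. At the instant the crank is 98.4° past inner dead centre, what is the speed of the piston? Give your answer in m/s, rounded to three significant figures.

ω = 2π·50.5 = 317.2 rad/s
For an in-line slider-crank, x = r cosθ + √(L² − r² sin²θ), so v = −rω sinθ·[1 + r cosθ/√(L² − r² sin²θ)].
With r = 0.0136 m, L = 0.0598 m, θ = 98.4°: √(L² − r² sin²θ) = 0.058267 m.
v = −0.0136·317.2·0.98927·[1 + 0.0136·-0.14608/0.058267] = -4.1218 m/s.
|v| = 4.1218 m/s.

4.12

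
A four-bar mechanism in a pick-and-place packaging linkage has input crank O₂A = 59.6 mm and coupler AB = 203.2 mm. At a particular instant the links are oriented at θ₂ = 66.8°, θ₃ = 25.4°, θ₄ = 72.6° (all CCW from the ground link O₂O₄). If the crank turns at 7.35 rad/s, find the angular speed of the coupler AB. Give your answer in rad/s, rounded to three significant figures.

ω₂ = 7.35 rad/s
Differentiating the loop-closure r₂e^{iθ₂}+r₃e^{iθ₃}=r₁+r₄e^{iθ₄} gives r₂ω₂e^{iθ₂}+r₃ω₃e^{iθ₃}=r₄ω₄e^{iθ₄}.
Eliminating the other unknown: ω₃ = r₂ω₂ sin(θ₄−θ₂) / [r₃ sin(θ₃−θ₄)].
Numerator sine = +0.10106; denominator sine = -0.73373.
Result = 0.0596·7.35·(+0.10106) / (0.2032·(-0.73373)) = -0.29692 rad/s; magnitude 0.29692 rad/s.

0.297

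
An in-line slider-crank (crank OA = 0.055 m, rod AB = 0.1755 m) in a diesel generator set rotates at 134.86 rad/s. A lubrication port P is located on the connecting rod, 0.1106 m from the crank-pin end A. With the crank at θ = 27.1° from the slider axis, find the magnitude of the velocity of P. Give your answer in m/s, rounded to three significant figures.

4.67

ω = 134.9 rad/s.  Crank-pin speed |V_A| = rω = 7.4173 m/s, perpendicular to OA.
Rod angle: sinφ = −(r/L) sinθ ⇒ φ = -8.208°; ω_rod = −rω cosθ/√(L²−r²sin²θ) = -38.013 rad/s.
V_P = V_A + ω_rod × AP, with AP = 0.1106 m along the rod.
Components: V_Px = −rω sinθ − a·ω_rod·sinφ = -3.9791 m/s;  V_Py = rω cosθ + a·ω_rod·cosφ = +2.4418 m/s.
|V_P| = √(V_Px² + V_Py²) = 4.6686 m/s.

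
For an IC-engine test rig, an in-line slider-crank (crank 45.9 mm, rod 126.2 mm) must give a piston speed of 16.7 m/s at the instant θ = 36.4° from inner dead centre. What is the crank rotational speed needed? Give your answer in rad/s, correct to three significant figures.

472

For an in-line slider-crank, |v_piston| = rω|sinθ|·[1 + r cosθ/√(L² − r² sin²θ)].
With r = 0.0459 m, L = 0.1262 m, θ = 36.4°: the bracketed kinematic factor |dx/dθ| = 0.035404 m.
ω = v/|dx/dθ| = 16.7/0.035404 = 471.7 rad/s.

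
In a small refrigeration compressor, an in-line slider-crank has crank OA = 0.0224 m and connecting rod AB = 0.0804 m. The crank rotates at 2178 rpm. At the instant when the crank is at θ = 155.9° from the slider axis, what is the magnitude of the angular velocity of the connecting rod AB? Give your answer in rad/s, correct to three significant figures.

58.4

ω = 228.1 rad/s (converted from 2178 rpm).
The rod makes angle φ with the slider axis where L sinφ = r sinθ; differentiating, L cosφ·φ̇ = r ω cosθ.
L cosφ = √(L² − r² sin²θ) = 0.079878 m.
|ω_rod| = r ω |cosθ| / √(L² − r² sin²θ) = 0.0224·228.1·0.91283/0.079878 = 58.385 rad/s.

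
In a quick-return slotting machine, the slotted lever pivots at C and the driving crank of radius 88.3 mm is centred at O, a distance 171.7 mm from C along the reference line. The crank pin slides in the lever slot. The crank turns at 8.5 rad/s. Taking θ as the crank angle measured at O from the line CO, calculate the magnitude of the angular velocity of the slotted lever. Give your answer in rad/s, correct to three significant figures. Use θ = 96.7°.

1.52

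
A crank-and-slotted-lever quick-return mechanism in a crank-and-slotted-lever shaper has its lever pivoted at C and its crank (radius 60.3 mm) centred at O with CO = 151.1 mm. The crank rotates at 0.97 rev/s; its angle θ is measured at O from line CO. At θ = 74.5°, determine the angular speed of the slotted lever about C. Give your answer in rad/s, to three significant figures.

ω = 6.095 rad/s (from 0.97 rev/s).
Crank pin A relative to C: A = (d + r cosθ, r sinθ); lever angle φ = atan2(r sinθ, d + r cosθ).
Differentiating tanφ: φ̇ = rω(d cosθ + r)/(d² + r² + 2dr cosθ).
d² + r² + 2dr cosθ = |CA|² = 0.0313371 m²;  d cosθ + r = +0.10068 m.
|ω_lever| = |0.0603·6.095·+0.10068| / 0.0313371 = 1.1807 rad/s.

1.18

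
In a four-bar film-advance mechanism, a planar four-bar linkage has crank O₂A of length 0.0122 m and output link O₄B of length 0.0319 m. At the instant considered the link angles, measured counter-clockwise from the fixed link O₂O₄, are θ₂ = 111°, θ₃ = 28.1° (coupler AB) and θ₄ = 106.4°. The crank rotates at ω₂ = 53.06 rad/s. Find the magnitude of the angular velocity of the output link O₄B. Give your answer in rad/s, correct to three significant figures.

20.6

ω₂ = 53.06 rad/s
Differentiating the loop-closure r₂e^{iθ₂}+r₃e^{iθ₃}=r₁+r₄e^{iθ₄} gives r₂ω₂e^{iθ₂}+r₃ω₃e^{iθ₃}=r₄ω₄e^{iθ₄}.
Eliminating the other unknown: ω₄ = r₂ω₂ sin(θ₂−θ₃) / [r₄ sin(θ₄−θ₃)].
Numerator sine = +0.99233; denominator sine = +0.97922.
Result = 0.0122·53.06·(+0.99233) / (0.0319·(+0.97922)) = +20.564 rad/s; magnitude 20.564 rad/s.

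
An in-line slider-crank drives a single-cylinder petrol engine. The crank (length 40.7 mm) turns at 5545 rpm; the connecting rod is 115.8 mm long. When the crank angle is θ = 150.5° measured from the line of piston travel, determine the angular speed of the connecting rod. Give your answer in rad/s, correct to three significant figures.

ω = 580.7 rad/s (converted from 5545 rpm).
The rod makes angle φ with the slider axis where L sinφ = r sinθ; differentiating, L cosφ·φ̇ = r ω cosθ.
L cosφ = √(L² − r² sin²θ) = 0.11405 m.
|ω_rod| = r ω |cosθ| / √(L² − r² sin²θ) = 0.0407·580.7·0.87036/0.11405 = 180.35 rad/s.

180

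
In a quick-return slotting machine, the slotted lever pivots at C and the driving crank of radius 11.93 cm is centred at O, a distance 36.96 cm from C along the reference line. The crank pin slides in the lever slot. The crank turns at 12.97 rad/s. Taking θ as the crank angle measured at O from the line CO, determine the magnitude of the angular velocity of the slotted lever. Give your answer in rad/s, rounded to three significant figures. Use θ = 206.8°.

ω = 12.97 rad/s
Crank pin A relative to C: A = (d + r cosθ, r sinθ); lever angle φ = atan2(r sinθ, d + r cosθ).
Differentiating tanφ: φ̇ = rω(d cosθ + r)/(d² + r² + 2dr cosθ).
d² + r² + 2dr cosθ = |CA|² = 0.0721226 m²;  d cosθ + r = -0.2106 m.
|ω_lever| = |0.1193·12.97·-0.2106| / 0.0721226 = 4.5182 rad/s.

4.52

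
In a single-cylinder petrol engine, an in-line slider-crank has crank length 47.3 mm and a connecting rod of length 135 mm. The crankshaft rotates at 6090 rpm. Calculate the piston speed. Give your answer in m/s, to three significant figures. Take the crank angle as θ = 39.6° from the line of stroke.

24.6

ω = 2π·6090/60 = 637.7 rad/s
For an in-line slider-crank, x = r cosθ + √(L² − r² sin²θ), so v = −rω sinθ·[1 + r cosθ/√(L² − r² sin²θ)].
With r = 0.0473 m, L = 0.135 m, θ = 39.6°: √(L² − r² sin²θ) = 0.13159 m.
v = −0.0473·637.7·0.63742·[1 + 0.0473·0.77051/0.13159] = -24.553 m/s.
|v| = 24.553 m/s.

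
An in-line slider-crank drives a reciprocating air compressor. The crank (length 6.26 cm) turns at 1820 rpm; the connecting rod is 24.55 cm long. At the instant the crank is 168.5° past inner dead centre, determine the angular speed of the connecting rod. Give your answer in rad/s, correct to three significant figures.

47.7

ω = 190.6 rad/s (converted from 1820 rpm).
The rod makes angle φ with the slider axis where L sinφ = r sinθ; differentiating, L cosφ·φ̇ = r ω cosθ.
L cosφ = √(L² − r² sin²θ) = 0.24518 m.
|ω_rod| = r ω |cosθ| / √(L² − r² sin²θ) = 0.0626·190.6·0.97992/0.24518 = 47.685 rad/s.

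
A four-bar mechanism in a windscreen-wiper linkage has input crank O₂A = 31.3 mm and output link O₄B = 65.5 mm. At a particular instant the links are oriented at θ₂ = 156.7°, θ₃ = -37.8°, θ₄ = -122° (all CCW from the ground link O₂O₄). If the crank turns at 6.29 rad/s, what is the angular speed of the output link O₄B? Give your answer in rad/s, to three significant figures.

0.756

ω₂ = 6.29 rad/s
Differentiating the loop-closure r₂e^{iθ₂}+r₃e^{iθ₃}=r₁+r₄e^{iθ₄} gives r₂ω₂e^{iθ₂}+r₃ω₃e^{iθ₃}=r₄ω₄e^{iθ₄}.
Eliminating the other unknown: ω₄ = r₂ω₂ sin(θ₂−θ₃) / [r₄ sin(θ₄−θ₃)].
Numerator sine = -0.25038; denominator sine = -0.99488.
Result = 0.0313·6.29·(-0.25038) / (0.0655·(-0.99488)) = +0.75645 rad/s; magnitude 0.75645 rad/s.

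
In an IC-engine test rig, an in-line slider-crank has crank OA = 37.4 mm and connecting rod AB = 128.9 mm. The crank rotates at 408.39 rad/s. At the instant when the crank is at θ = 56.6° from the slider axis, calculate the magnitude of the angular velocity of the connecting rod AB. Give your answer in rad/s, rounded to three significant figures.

67.2

ω = 408.4 rad/s
The rod makes angle φ with the slider axis where L sinφ = r sinθ; differentiating, L cosφ·φ̇ = r ω cosθ.
L cosφ = √(L² − r² sin²θ) = 0.12506 m.
|ω_rod| = r ω |cosθ| / √(L² − r² sin²θ) = 0.0374·408.4·0.55048/0.12506 = 67.23 rad/s.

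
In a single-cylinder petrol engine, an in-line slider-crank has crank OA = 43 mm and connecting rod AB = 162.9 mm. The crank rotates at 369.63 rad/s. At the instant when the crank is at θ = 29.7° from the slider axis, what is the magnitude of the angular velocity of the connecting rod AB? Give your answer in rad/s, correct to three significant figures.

ω = 369.6 rad/s
The rod makes angle φ with the slider axis where L sinφ = r sinθ; differentiating, L cosφ·φ̇ = r ω cosθ.
L cosφ = √(L² − r² sin²θ) = 0.1615 m.
|ω_rod| = r ω |cosθ| / √(L² − r² sin²θ) = 0.043·369.6·0.86863/0.1615 = 85.486 rad/s.

85.5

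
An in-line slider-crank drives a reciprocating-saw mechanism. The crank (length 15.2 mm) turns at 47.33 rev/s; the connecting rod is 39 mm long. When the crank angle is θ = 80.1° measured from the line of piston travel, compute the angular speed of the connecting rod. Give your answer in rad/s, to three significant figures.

ω = 297.4 rad/s (converted from 47.33 rev/s).
The rod makes angle φ with the slider axis where L sinφ = r sinθ; differentiating, L cosφ·φ̇ = r ω cosθ.
L cosφ = √(L² − r² sin²θ) = 0.036011 m.
|ω_rod| = r ω |cosθ| / √(L² − r² sin²θ) = 0.0152·297.4·0.17193/0.036011 = 21.581 rad/s.

21.6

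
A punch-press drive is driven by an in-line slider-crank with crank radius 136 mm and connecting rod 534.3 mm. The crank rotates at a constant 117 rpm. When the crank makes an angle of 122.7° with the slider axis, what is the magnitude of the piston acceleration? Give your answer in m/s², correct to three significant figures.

ω = 2π·117/60 = 12.25 rad/s
x(θ) = r cosθ + √(L² − r² sin²θ); with ω constant, a = ω²·d²x/dθ².
d²x/dθ² = −r cosθ − r²(cos2θ)/√u − r⁴ sin²2θ/(4u^{3/2}),  u = L² − r² sin²θ = 0.272379 m².
Substituting r = 0.136 m, L = 0.5343 m, θ = 122.7°: d²x/dθ² = +0.087728 m.
a = ω²·d²x/dθ² = (12.25)²·(+0.087728) = +13.169 m/s²;  |a| = 13.169 m/s².

13.2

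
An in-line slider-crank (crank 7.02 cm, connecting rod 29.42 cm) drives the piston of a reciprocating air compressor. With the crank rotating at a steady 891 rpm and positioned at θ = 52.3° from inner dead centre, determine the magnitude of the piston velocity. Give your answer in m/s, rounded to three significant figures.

5.95

ω = 2π·891/60 = 93.31 rad/s
For an in-line slider-crank, x = r cosθ + √(L² − r² sin²θ), so v = −rω sinθ·[1 + r cosθ/√(L² − r² sin²θ)].
With r = 0.0702 m, L = 0.2942 m, θ = 52.3°: √(L² − r² sin²θ) = 0.28891 m.
v = −0.0702·93.31·0.79122·[1 + 0.0702·0.61153/0.28891] = -5.9526 m/s.
|v| = 5.9526 m/s.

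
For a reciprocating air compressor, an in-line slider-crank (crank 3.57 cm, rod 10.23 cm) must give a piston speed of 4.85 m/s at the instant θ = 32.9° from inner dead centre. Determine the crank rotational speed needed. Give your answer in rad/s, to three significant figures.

193

For an in-line slider-crank, |v_piston| = rω|sinθ|·[1 + r cosθ/√(L² − r² sin²θ)].
With r = 0.0357 m, L = 0.1023 m, θ = 32.9°: the bracketed kinematic factor |dx/dθ| = 0.025178 m.
ω = v/|dx/dθ| = 4.85/0.025178 = 192.63 rad/s.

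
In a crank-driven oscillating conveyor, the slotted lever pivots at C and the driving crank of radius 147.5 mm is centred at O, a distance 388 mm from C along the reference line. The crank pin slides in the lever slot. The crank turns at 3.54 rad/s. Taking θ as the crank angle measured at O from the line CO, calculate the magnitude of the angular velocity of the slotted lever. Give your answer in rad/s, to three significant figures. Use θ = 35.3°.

ω = 3.54 rad/s
Crank pin A relative to C: A = (d + r cosθ, r sinθ); lever angle φ = atan2(r sinθ, d + r cosθ).
Differentiating tanφ: φ̇ = rω(d cosθ + r)/(d² + r² + 2dr cosθ).
d² + r² + 2dr cosθ = |CA|² = 0.265715 m²;  d cosθ + r = +0.46416 m.
|ω_lever| = |0.1475·3.54·+0.46416| / 0.265715 = 0.91211 rad/s.

0.912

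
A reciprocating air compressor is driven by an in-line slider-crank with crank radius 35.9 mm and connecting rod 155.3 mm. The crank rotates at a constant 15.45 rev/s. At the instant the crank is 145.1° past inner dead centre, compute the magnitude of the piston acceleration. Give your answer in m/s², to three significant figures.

ω = 2π·15.4 = 97.08 rad/s
x(θ) = r cosθ + √(L² − r² sin²θ); with ω constant, a = ω²·d²x/dθ².
d²x/dθ² = −r cosθ − r²(cos2θ)/√u − r⁴ sin²2θ/(4u^{3/2}),  u = L² − r² sin²θ = 0.0236962 m².
Substituting r = 0.0359 m, L = 0.1553 m, θ = 145.1°: d²x/dθ² = +0.026452 m.
a = ω²·d²x/dθ² = (97.08)²·(+0.026452) = +249.27 m/s²;  |a| = 249.27 m/s².

249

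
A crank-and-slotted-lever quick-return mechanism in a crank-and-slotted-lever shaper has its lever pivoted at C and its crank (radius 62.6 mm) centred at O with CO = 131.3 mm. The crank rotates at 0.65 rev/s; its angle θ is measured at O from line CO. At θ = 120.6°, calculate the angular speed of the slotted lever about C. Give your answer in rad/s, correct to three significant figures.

ω = 4.084 rad/s (from 0.65 rev/s).
Crank pin A relative to C: A = (d + r cosθ, r sinθ); lever angle φ = atan2(r sinθ, d + r cosθ).
Differentiating tanφ: φ̇ = rω(d cosθ + r)/(d² + r² + 2dr cosθ).
d² + r² + 2dr cosθ = |CA|² = 0.0127904 m²;  d cosθ + r = -0.0042371 m.
|ω_lever| = |0.0626·4.084·-0.0042371| / 0.0127904 = 0.084694 rad/s.

0.0847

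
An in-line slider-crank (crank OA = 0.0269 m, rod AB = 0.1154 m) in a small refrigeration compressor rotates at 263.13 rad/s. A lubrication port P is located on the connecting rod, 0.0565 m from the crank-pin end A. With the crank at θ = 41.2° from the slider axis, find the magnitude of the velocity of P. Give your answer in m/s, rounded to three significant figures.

5.75

ω = 263.1 rad/s.  Crank-pin speed |V_A| = rω = 7.0782 m/s, perpendicular to OA.
Rod angle: sinφ = −(r/L) sinθ ⇒ φ = -8.832°; ω_rod = −rω cosθ/√(L²−r²sin²θ) = -46.704 rad/s.
V_P = V_A + ω_rod × AP, with AP = 0.0565 m along the rod.
Components: V_Px = −rω sinθ − a·ω_rod·sinφ = -5.0675 m/s;  V_Py = rω cosθ + a·ω_rod·cosφ = +2.7183 m/s.
|V_P| = √(V_Px² + V_Py²) = 5.7505 m/s.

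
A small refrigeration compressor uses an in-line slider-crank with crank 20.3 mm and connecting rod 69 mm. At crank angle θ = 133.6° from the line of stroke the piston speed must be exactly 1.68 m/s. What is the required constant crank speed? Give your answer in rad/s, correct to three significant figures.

144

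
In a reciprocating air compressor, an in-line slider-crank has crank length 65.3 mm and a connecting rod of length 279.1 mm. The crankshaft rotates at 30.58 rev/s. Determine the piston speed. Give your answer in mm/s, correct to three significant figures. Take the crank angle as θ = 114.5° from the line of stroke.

ω = 2π·30.6 = 192.1 rad/s
For an in-line slider-crank, x = r cosθ + √(L² − r² sin²θ), so v = −rω sinθ·[1 + r cosθ/√(L² − r² sin²θ)].
With r = 0.0653 m, L = 0.2791 m, θ = 114.5°: √(L² − r² sin²θ) = 0.2727 m.
v = −0.0653·192.1·0.90996·[1 + 0.0653·-0.41469/0.2727] = -10.283 m/s.
|v| = 10.283 m/s = 10283 mm/s.

10300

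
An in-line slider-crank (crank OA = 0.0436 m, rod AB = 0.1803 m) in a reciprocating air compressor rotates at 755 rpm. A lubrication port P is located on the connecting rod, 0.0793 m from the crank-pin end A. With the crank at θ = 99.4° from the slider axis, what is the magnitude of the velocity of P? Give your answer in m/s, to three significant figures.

ω = 79.06 rad/s.  Crank-pin speed |V_A| = rω = 3.4472 m/s, perpendicular to OA.
Rod angle: sinφ = −(r/L) sinθ ⇒ φ = -13.802°; ω_rod = −rω cosθ/√(L²−r²sin²θ) = +3.2155 rad/s.
V_P = V_A + ω_rod × AP, with AP = 0.0793 m along the rod.
Components: V_Px = −rω sinθ − a·ω_rod·sinφ = -3.34 m/s;  V_Py = rω cosθ + a·ω_rod·cosφ = -0.31539 m/s.
|V_P| = √(V_Px² + V_Py²) = 3.3549 m/s.

3.35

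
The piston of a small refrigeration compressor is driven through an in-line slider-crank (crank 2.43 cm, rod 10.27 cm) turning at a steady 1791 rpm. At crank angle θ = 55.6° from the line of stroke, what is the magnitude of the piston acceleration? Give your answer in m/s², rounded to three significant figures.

ω = 2π·1791/60 = 187.6 rad/s
x(θ) = r cosθ + √(L² − r² sin²θ); with ω constant, a = ω²·d²x/dθ².
d²x/dθ² = −r cosθ − r²(cos2θ)/√u − r⁴ sin²2θ/(4u^{3/2}),  u = L² − r² sin²θ = 0.0101453 m².
Substituting r = 0.0243 m, L = 0.1027 m, θ = 55.6°: d²x/dθ² = -0.011683 m.
a = ω²·d²x/dθ² = (187.6)²·(-0.011683) = -410.96 m/s²;  |a| = 410.96 m/s².

411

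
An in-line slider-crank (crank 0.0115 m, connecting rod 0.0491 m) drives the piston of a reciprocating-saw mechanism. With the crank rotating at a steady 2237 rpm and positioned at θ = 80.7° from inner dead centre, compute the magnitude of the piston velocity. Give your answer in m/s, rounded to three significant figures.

ω = 2π·2237/60 = 234.3 rad/s
For an in-line slider-crank, x = r cosθ + √(L² − r² sin²θ), so v = −rω sinθ·[1 + r cosθ/√(L² − r² sin²θ)].
With r = 0.0115 m, L = 0.0491 m, θ = 80.7°: √(L² − r² sin²θ) = 0.04777 m.
v = −0.0115·234.3·0.98686·[1 + 0.0115·0.16160/0.04777] = -2.762 m/s.
|v| = 2.762 m/s.

2.76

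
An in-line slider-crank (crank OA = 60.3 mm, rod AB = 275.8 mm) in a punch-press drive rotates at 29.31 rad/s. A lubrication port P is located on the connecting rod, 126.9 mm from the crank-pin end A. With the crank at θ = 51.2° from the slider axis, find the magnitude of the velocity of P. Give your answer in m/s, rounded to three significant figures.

ω = 29.31 rad/s.  Crank-pin speed |V_A| = rω = 1.7674 m/s, perpendicular to OA.
Rod angle: sinφ = −(r/L) sinθ ⇒ φ = -9.811°; ω_rod = −rω cosθ/√(L²−r²sin²θ) = -4.075 rad/s.
V_P = V_A + ω_rod × AP, with AP = 0.1269 m along the rod.
Components: V_Px = −rω sinθ − a·ω_rod·sinφ = -1.4655 m/s;  V_Py = rω cosθ + a·ω_rod·cosφ = +0.5979 m/s.
|V_P| = √(V_Px² + V_Py²) = 1.5828 m/s.

1.58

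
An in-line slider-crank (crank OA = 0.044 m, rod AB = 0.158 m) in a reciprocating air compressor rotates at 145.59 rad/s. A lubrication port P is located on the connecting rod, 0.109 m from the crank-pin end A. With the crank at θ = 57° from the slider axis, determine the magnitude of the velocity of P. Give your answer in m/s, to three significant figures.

ω = 145.6 rad/s.  Crank-pin speed |V_A| = rω = 6.406 m/s, perpendicular to OA.
Rod angle: sinφ = −(r/L) sinθ ⇒ φ = -13.506°; ω_rod = −rω cosθ/√(L²−r²sin²θ) = -22.71 rad/s.
V_P = V_A + ω_rod × AP, with AP = 0.109 m along the rod.
Components: V_Px = −rω sinθ − a·ω_rod·sinφ = -5.9506 m/s;  V_Py = rω cosθ + a·ω_rod·cosφ = +1.082 m/s.
|V_P| = √(V_Px² + V_Py²) = 6.0482 m/s.

6.05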